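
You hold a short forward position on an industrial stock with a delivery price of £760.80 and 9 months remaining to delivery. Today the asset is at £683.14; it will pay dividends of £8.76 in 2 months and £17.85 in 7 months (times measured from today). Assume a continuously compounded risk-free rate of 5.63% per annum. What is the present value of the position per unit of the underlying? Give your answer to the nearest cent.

PV(remaining dividends) I = 8.76·e^(−0.0563·2/12) + 17.85·e^(−0.0563·7/12) = 25.9515
Current forward F = (S − I)·e^(rT) = (683.14 − 25.9515)·e^(0.0563·9/12) = 657.1885 × 1.043129 = 685.5324
Value (long) = (F − K)·e^(−rT) = (685.5324 − 760.80) × 0.958654 = -72.1556
Short position value = −(long value) = £72.16

£72.16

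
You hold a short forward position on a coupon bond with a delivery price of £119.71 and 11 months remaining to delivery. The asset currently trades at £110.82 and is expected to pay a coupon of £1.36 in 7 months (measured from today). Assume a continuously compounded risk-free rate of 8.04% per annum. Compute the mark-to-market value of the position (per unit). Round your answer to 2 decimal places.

£1.68

PV(remaining coupons) I = 1.36·e^(−0.0804·7/12) = 1.2977
Current forward F = (S − I)·e^(rT) = (110.82 − 1.2977)·e^(0.0804·11/12) = 109.5223 × 1.076484 = 117.8990
Value (long) = (F − K)·e^(−rT) = (117.8990 − 119.71) × 0.928950 = -1.6823
Short position value = −(long value) = £1.68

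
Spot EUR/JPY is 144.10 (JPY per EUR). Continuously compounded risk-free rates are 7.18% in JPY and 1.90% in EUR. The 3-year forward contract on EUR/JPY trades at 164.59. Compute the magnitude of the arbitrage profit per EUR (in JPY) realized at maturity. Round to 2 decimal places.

4.24 per EUR (in JPY)

Fair forward: F* = S·e^(carry·T), with carry = (r_JPY − r_EUR) = 0.0718 − 0.0190 = 0.0528
F* = 144.10 · e^(0.0528 × 3) = 144.10 · e^0.158400 = 144.10 × 1.171635 = 168.8326
Market 164.59 < fair 168.8326: forward underpriced → reverse cash-and-carry (short spot, go long the forward).
At maturity, profit = |F_mkt − F*| = |164.59 − 168.8326| = 4.24 per EUR (in JPY)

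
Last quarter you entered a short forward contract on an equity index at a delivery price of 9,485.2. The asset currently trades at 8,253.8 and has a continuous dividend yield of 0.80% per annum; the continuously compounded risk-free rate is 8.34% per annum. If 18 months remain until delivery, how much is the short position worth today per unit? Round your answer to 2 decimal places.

Current fair forward for the remaining 18 months: F = S·e^((r − q)·T), (r − q) = 0.0834 − 0.0080 = 0.0754
F = 8253.8 · e^(0.0754 × 18/12) = 8253.8 × 1.11974390 = 9242.1422
Value of long forward = (F − K)·e^(−rT) = (9242.1422 − 9485.2) · e^(−0.0834·18/12)
= -243.0578 × 0.88240866 = -214.48
Short position value = −(long value) = 214.48

214.48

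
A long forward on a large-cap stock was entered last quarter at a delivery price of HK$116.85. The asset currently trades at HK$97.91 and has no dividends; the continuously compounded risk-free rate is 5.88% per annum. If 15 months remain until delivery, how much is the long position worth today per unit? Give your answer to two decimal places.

-HK$10.66

Current fair forward for the remaining 15 months: F = S·e^(r·T), r = 0.0588
F = 97.91 · e^(0.0588 × 15/12) = 97.91 × 1.076269 = 105.3775
Value of long forward = (F − K)·e^(−rT) = (105.3775 − 116.85) · e^(−0.0588·15/12)
= -11.4725 × 0.929136 = -10.66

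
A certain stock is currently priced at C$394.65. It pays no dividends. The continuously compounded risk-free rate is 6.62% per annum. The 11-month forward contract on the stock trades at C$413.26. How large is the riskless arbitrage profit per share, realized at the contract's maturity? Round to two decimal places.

C$6.08 per share

Fair forward: F* = S·e^(carry·T), with carry = r = 0.0662
F* = 394.65 · e^(0.0662 × 11/12) = 394.65 · e^0.060683 = 394.65 × 1.062562 = C$419.3401
Market C$413.26 < fair C$419.3401: forward underpriced → reverse cash-and-carry (short spot, go long the forward).
At maturity, profit = |F_mkt − F*| = |413.26 − 419.3401| = C$6.08 per share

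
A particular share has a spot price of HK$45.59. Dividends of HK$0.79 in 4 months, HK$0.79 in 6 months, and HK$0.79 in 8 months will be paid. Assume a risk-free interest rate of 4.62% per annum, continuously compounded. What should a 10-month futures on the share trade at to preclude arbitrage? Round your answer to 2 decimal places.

HK$44.97

PV(dividends) I = 0.79·e^(−0.0462·4/12) + 0.79·e^(−0.0462·6/12) + 0.79·e^(−0.0462·8/12)
I = 0.7779 + 0.7720 + 0.7660 = 2.3159
F = (S − I)·e^(rT) = (45.59 − 2.3159) · e^(0.0462·10/12)
= 43.2741 · e^0.038500 = 43.2741 × 1.039251 = HK$44.97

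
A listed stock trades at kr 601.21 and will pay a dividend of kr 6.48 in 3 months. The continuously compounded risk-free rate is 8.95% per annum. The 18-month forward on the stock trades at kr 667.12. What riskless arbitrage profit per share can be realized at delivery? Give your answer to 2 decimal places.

PV(dividends) I = 6.48·e^(−0.0895·3/12) = 6.3366
Fair forward F* = (S − I)·e^(rT) = (601.21 − 6.3366)·e^0.134250 = 594.8734 × 1.143679 = 680.3442
Market kr 667.12 < fair 680.3442: forward underpriced → reverse cash-and-carry (short the stock, invest proceeds at r, pay the dividends, go long the forward).
Profit at T = |F_mkt − F*| = |667.12 − 680.3442| = kr 13.22 per share

kr 13.22 per share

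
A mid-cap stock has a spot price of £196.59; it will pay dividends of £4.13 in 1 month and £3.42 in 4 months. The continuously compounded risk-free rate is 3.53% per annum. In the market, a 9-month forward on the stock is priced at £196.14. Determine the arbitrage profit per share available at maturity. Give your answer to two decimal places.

PV(dividends) I = 4.13·e^(−0.0353·1/12) + 3.42·e^(−0.0353·4/12) = 7.4979
Fair forward F* = (S − I)·e^(rT) = (196.59 − 7.4979)·e^0.026475 = 189.0921 × 1.026829 = 194.1653
Market £196.14 > fair 194.1653: forward overpriced → cash-and-carry (borrow at r, buy the stock and collect the dividends, short the forward).
Profit at T = |F_mkt − F*| = |196.14 − 194.1653| = £1.97 per share

£1.97 per share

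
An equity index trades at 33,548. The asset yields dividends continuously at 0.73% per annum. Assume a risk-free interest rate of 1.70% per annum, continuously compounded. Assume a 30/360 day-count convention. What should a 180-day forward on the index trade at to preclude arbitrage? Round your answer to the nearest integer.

F = S·e^((r − q)T) = 33548 · e^((0.0170 − 0.0073) × 180/360)
= 33548 · e^0.004850 = 33548 × 1.004862
F = 33,711

33,711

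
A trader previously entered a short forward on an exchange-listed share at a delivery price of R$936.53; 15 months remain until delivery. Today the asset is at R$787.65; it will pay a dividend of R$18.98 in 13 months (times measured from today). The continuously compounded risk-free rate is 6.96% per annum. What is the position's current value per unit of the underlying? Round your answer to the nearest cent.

PV(remaining dividends) I = 18.98·e^(−0.0696·13/12) = 17.6015
Current forward F = (S − I)·e^(rT) = (787.65 − 17.6015)·e^(0.0696·15/12) = 770.0485 × 1.090897 = 840.0436
Value (long) = (F − K)·e^(−rT) = (840.0436 − 936.53) × 0.916677 = -88.4469
Short position value = −(long value) = R$88.45

R$88.45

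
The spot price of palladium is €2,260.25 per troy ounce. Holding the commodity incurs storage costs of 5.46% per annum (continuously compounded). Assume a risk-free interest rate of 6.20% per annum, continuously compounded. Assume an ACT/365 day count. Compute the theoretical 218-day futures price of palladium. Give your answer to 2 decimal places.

€2,423.27 per troy ounce

Net carry = r + u − y = 0.0620 + 0.0546 − 0.0000 = 0.1166
F = S·e^((r+u−y)T) = 2260.25 · e^(0.1166 × 218/365) = 2260.25 · e^0.06964055
= 2260.25 × 1.07212274 = €2,423.27 per troy ounce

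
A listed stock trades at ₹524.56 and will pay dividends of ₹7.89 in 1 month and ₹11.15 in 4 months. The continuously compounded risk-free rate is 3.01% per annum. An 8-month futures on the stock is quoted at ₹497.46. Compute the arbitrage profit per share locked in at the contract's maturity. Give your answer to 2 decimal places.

PV(dividends) I = 7.89·e^(−0.0301·1/12) + 11.15·e^(−0.0301·4/12) = 18.9089
Fair futures F* = (S − I)·e^(rT) = (524.56 − 18.9089)·e^0.020067 = 505.6511 × 1.020270 = 515.9006
Market ₹497.46 < fair 515.9006: forward underpriced → reverse cash-and-carry (short the stock, invest proceeds at r, pay the dividends, go long the forward).
Profit at T = |F_mkt − F*| = |497.46 − 515.9006| = ₹18.44 per share

₹18.44 per share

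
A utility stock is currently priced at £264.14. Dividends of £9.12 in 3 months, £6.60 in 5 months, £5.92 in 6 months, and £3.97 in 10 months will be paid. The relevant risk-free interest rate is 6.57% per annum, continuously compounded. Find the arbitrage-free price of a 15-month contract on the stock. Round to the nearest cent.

PV(dividends) I = 9.12·e^(−0.0657·3/12) + 6.60·e^(−0.0657·5/12) + 5.92·e^(−0.0657·6/12) + 3.97·e^(−0.0657·10/12)
I = 8.9714 + 6.4218 + 5.7287 + 3.7585 = 24.8804
F = (S − I)·e^(rT) = (264.14 − 24.8804) · e^(0.0657·15/12)
= 239.2596 · e^0.082125 = 239.2596 × 1.085592 = £259.74

£259.74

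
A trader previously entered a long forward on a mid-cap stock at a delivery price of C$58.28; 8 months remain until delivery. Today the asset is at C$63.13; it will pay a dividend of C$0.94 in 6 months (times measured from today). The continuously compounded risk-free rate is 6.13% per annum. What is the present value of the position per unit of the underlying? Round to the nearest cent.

PV(remaining dividends) I = 0.94·e^(−0.0613·6/12) = 0.9116
Current forward F = (S − I)·e^(rT) = (63.13 − 0.9116)·e^(0.0613·8/12) = 62.2184 × 1.041713 = 64.8137
Value (long) = (F − K)·e^(−rT) = (64.8137 − 58.28) × 0.959957 = 6.2721
Value = C$6.27

C$6.27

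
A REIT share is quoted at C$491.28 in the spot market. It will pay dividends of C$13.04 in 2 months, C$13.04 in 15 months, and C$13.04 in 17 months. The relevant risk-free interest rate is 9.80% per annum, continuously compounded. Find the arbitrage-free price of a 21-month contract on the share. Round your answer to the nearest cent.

PV(dividends) I = 13.04·e^(−0.0980·2/12) + 13.04·e^(−0.0980·15/12) + 13.04·e^(−0.0980·17/12)
I = 12.8287 + 11.5366 + 11.3497 = 35.7150
F = (S − I)·e^(rT) = (491.28 − 35.7150) · e^(0.0980·21/12)
= 455.5650 · e^0.171500 = 455.5650 × 1.187084 = C$540.79

C$540.79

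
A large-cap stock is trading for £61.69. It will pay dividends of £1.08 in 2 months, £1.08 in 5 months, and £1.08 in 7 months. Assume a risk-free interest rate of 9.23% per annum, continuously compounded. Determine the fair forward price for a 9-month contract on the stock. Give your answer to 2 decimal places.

£62.76

PV(dividends) I = 1.08·e^(−0.0923·2/12) + 1.08·e^(−0.0923·5/12) + 1.08·e^(−0.0923·7/12)
I = 1.0635 + 1.0393 + 1.0234 = 3.1262
F = (S − I)·e^(rT) = (61.69 − 3.1262) · e^(0.0923·9/12)
= 58.5638 · e^0.069225 = 58.5638 × 1.071677 = £62.76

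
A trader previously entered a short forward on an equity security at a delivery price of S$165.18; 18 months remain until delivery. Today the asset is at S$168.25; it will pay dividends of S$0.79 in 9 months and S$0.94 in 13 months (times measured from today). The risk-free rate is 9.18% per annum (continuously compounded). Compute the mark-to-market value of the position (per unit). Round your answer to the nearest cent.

-S$22.73

PV(remaining dividends) I = 0.79·e^(−0.0918·9/12) + 0.94·e^(−0.0918·13/12) = 1.5885
Current forward F = (S − I)·e^(rT) = (168.25 − 1.5885)·e^(0.0918·18/12) = 166.6615 × 1.147631 = 191.2659
Value (long) = (F − K)·e^(−rT) = (191.2659 − 165.18) × 0.871360 = 22.7302
Short position value = −(long value) = -S$22.73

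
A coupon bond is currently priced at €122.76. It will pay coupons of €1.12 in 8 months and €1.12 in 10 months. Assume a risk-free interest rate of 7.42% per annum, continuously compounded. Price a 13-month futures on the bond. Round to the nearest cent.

PV(coupons) I = 1.12·e^(−0.0742·8/12) + 1.12·e^(−0.0742·10/12)
I = 1.0659 + 1.0528 = 2.1187
F = (S − I)·e^(rT) = (122.76 − 2.1187) · e^(0.0742·13/12)
= 120.6413 · e^0.080383 = 120.6413 × 1.083702 = €130.74

€130.74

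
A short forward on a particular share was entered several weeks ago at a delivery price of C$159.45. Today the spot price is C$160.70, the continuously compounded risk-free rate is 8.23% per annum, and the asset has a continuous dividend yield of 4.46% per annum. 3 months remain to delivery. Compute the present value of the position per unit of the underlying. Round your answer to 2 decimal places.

Current fair forward for the remaining 3 months: F = S·e^((r − q)·T), (r − q) = 0.0823 − 0.0446 = 0.0377
F = 160.70 · e^(0.0377 × 3/12) = 160.70 × 1.009470 = 162.2218
Value of long forward = (F − K)·e^(−rT) = (162.2218 − 159.45) · e^(−0.0823·3/12)
= 2.7718 × 0.979635 = 2.72
Short position value = −(long value) = -C$2.72

-C$2.72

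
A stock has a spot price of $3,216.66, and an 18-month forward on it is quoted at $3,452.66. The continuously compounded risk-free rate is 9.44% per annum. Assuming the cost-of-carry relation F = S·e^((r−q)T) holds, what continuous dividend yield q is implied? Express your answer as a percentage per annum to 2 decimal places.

From F = S·e^((r−q)T): (r − q) = ln(F/S)/T
ln(3452.66/3216.66) = ln(1.073368) = 0.070801
(r − q) = 0.070801 / (18/12) = 0.047201
q = r − ln(F/S)/T = 0.0944 − 0.047201 = 0.047199
q = 4.72%

4.72%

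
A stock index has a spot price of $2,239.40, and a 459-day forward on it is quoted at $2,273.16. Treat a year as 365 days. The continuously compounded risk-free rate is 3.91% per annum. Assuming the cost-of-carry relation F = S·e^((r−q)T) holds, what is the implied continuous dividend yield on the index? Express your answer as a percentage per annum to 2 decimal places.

2.72%

From F = S·e^((r−q)T): (r − q) = ln(F/S)/T
ln(2273.16/2239.40) = ln(1.015075) = 0.014963
(r − q) = 0.014963 / (459/365) = 0.011899
q = r − ln(F/S)/T = 0.0391 − 0.011899 = 0.027201
q = 2.72%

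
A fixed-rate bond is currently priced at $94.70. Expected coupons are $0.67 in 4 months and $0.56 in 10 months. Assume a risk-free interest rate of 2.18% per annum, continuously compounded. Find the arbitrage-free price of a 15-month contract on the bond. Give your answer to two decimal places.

$96.07

PV(coupons) I = 0.67·e^(−0.0218·4/12) + 0.56·e^(−0.0218·10/12)
I = 0.6651 + 0.5499 = 1.2150
F = (S − I)·e^(rT) = (94.70 − 1.2150) · e^(0.0218·15/12)
= 93.4850 · e^0.027250 = 93.4850 × 1.027625 = $96.07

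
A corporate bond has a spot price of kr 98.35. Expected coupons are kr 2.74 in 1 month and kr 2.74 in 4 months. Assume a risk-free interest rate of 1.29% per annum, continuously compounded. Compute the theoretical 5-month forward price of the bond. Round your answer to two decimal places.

PV(coupons) I = 2.74·e^(−0.0129·1/12) + 2.74·e^(−0.0129·4/12)
I = 2.7371 + 2.7282 = 5.4653
F = (S − I)·e^(rT) = (98.35 − 5.4653) · e^(0.0129·5/12)
= 92.8847 · e^0.005375 = 92.8847 × 1.005389 = kr 93.39

kr 93.39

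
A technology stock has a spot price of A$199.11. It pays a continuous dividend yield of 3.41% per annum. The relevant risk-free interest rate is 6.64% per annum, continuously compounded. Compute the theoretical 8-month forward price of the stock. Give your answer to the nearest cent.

F = S·e^((r − q)T) = 199.11 · e^((0.0664 − 0.0341) × 8/12)
= 199.11 · e^0.021533 = 199.11 × 1.021767
F = A$203.44

A$203.44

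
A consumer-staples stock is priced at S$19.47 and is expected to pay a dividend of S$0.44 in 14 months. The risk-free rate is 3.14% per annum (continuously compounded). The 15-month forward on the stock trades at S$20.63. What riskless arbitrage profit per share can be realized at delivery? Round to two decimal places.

S$0.82 per share

PV(dividends) I = 0.44·e^(−0.0314·14/12) = 0.4242
Fair forward F* = (S − I)·e^(rT) = (19.47 − 0.4242)·e^0.039250 = 19.0458 × 1.040030 = 19.8082
Market S$20.63 > fair 19.8082: forward overpriced → cash-and-carry (borrow at r, buy the stock and collect the dividends, short the forward).
Profit at T = |F_mkt − F*| = |20.63 − 19.8082| = S$0.82 per share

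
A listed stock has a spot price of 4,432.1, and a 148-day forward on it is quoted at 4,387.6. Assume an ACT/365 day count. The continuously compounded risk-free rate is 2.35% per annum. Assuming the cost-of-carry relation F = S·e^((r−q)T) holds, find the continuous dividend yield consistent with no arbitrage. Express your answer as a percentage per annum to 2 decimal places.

4.84%

From F = S·e^((r−q)T): (r − q) = ln(F/S)/T
ln(4387.6/4432.1) = ln(0.989960) = -0.010091
(r − q) = -0.010091 / (148/365) = -0.024887
q = r − ln(F/S)/T = 0.0235 + 0.024887 = 0.048387
q = 4.84%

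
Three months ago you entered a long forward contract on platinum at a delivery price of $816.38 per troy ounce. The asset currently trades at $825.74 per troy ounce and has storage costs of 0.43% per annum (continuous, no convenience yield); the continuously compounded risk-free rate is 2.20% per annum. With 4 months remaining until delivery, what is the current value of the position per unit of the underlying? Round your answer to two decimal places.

$16.51 per troy ounce

Current fair forward for the remaining 4 months: F = S·e^((r + u)·T), (r + u) = 0.0220 + 0.0043 = 0.0263
F = 825.74 · e^(0.0263 × 4/12) = 825.74 × 1.008805 = 833.0106
Value of long forward = (F − K)·e^(−rT) = (833.0106 − 816.38) · e^(−0.0220·4/12)
= 16.6306 × 0.992693 = 16.51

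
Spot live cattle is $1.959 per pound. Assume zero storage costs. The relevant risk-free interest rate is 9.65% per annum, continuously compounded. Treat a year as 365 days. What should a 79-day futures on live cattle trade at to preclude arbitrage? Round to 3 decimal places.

$2.000 per pound

F = S·e^(rT) = 1.959 · e^(0.0965 × 79/365) = 1.959 · e^0.020886
= 1.959 × 1.021106 = $2.000 per pound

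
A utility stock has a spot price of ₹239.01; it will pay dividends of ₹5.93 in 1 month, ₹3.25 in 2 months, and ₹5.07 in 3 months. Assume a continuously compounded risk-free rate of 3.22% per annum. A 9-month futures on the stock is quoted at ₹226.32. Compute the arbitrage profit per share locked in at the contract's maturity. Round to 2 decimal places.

₹4.01 per share

PV(dividends) I = 5.93·e^(−0.0322·1/12) + 3.25·e^(−0.0322·2/12) + 5.07·e^(−0.0322·3/12) = 14.1761
Fair futures F* = (S − I)·e^(rT) = (239.01 − 14.1761)·e^0.024150 = 224.8339 × 1.024444 = 230.3297
Market ₹226.32 < fair 230.3297: forward underpriced → reverse cash-and-carry (short the stock, invest proceeds at r, pay the dividends, go long the forward).
Profit at T = |F_mkt − F*| = |226.32 − 230.3297| = ₹4.01 per share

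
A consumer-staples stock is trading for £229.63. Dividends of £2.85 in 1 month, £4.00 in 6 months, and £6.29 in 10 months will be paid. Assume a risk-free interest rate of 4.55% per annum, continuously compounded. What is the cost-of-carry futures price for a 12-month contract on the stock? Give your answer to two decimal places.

£226.92

PV(dividends) I = 2.85·e^(−0.0455·1/12) + 4.00·e^(−0.0455·6/12) + 6.29·e^(−0.0455·10/12)
I = 2.8392 + 3.9100 + 6.0560 = 12.8052
F = (S − I)·e^(rT) = (229.63 − 12.8052) · e^(0.0455·12/12)
= 216.8248 · e^0.045500 = 216.8248 × 1.046551 = £226.92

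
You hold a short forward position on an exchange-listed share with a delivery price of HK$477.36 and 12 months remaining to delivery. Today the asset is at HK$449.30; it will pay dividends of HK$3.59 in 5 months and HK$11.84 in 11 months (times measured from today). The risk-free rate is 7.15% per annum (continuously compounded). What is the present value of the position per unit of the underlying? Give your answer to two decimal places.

PV(remaining dividends) I = 3.59·e^(−0.0715·5/12) + 11.84·e^(−0.0715·11/12) = 14.5735
Current forward F = (S − I)·e^(rT) = (449.30 − 14.5735)·e^(0.0715·12/12) = 434.7265 × 1.074118 = 466.9476
Value (long) = (F − K)·e^(−rT) = (466.9476 − 477.36) × 0.930996 = -9.6939
Short position value = −(long value) = HK$9.69

HK$9.69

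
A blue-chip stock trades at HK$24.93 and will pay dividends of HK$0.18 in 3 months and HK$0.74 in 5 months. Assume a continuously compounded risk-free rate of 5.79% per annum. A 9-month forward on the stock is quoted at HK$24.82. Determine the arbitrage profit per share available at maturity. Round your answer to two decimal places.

PV(dividends) I = 0.18·e^(−0.0579·3/12) + 0.74·e^(−0.0579·5/12) = 0.8998
Fair forward F* = (S − I)·e^(rT) = (24.93 − 0.8998)·e^0.043425 = 24.0302 × 1.044382 = 25.0967
Market HK$24.82 < fair 25.0967: forward underpriced → reverse cash-and-carry (short the stock, invest proceeds at r, pay the dividends, go long the forward).
Profit at T = |F_mkt − F*| = |24.82 − 25.0967| = HK$0.28 per share

HK$0.28 per share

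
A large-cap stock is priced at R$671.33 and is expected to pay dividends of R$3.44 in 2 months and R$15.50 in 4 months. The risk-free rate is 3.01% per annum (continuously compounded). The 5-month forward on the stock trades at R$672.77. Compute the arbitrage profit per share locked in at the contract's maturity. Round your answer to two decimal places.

PV(dividends) I = 3.44·e^(−0.0301·2/12) + 15.50·e^(−0.0301·4/12) = 18.7680
Fair forward F* = (S − I)·e^(rT) = (671.33 − 18.7680)·e^0.012542 = 652.5620 × 1.012621 = 660.7980
Market R$672.77 > fair 660.7980: forward overpriced → cash-and-carry (borrow at r, buy the stock and collect the dividends, short the forward).
Profit at T = |F_mkt − F*| = |672.77 − 660.7980| = R$11.97 per share

R$11.97 per share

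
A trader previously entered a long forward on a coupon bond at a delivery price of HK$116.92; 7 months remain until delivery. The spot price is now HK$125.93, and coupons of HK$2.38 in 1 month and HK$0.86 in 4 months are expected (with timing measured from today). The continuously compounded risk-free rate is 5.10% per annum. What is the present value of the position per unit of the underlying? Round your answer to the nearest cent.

HK$9.22

PV(remaining coupons) I = 2.38·e^(−0.0510·1/12) + 0.86·e^(−0.0510·4/12) = 3.2154
Current forward F = (S − I)·e^(rT) = (125.93 − 3.2154)·e^(0.0510·7/12) = 122.7146 × 1.030197 = 126.4202
Value (long) = (F − K)·e^(−rT) = (126.4202 − 116.92) × 0.970688 = 9.2217
Value = HK$9.22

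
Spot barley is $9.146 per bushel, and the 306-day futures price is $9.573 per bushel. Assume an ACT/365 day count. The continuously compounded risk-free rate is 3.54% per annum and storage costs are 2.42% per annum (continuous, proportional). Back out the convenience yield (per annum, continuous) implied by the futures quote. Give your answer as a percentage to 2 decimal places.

F = S·e^((r+u−y)T) ⇒ (r+u−y) = ln(F/S)/T
ln(9.573/9.146) = 0.045630; /T ⇒ 0.054428
y = r + u − ln(F/S)/T = 0.0354 + 0.0242 − 0.054428 = 0.005172
y = 0.52%

0.52%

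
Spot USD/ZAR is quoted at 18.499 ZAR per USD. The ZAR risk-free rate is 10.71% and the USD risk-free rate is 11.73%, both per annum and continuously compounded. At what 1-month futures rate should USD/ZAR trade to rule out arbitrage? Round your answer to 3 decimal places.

F = S·e^((r_ZAR − r_USD)T) = 18.499 · e^((0.1071 − 0.1173) × 1/12)
= 18.499 · e^-0.000850 = 18.499 × 0.999150
F = 18.483 ZAR per USD

18.483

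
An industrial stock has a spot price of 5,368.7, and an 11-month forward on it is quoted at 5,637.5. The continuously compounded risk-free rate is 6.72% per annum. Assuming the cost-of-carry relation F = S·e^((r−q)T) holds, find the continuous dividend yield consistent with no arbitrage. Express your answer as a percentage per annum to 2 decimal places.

From F = S·e^((r−q)T): (r − q) = ln(F/S)/T
ln(5637.5/5368.7) = ln(1.050068) = 0.048855
(r − q) = 0.048855 / (11/12) = 0.053296
q = r − ln(F/S)/T = 0.0672 − 0.053296 = 0.013904
q = 1.39%

1.39%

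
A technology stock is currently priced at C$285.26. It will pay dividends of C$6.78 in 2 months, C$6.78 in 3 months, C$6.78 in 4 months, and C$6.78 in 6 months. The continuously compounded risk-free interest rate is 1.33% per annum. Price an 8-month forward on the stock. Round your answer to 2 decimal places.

C$260.55

PV(dividends) I = 6.78·e^(−0.0133·2/12) + 6.78·e^(−0.0133·3/12) + 6.78·e^(−0.0133·4/12) + 6.78·e^(−0.0133·6/12)
I = 6.7650 + 6.7575 + 6.7500 + 6.7351 = 27.0076
F = (S − I)·e^(rT) = (285.26 − 27.0076) · e^(0.0133·8/12)
= 258.2524 · e^0.008867 = 258.2524 × 1.008906 = C$260.55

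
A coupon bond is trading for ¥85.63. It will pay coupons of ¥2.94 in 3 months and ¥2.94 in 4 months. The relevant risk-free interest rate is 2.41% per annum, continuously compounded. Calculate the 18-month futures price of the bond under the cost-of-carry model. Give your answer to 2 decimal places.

¥82.73

PV(coupons) I = 2.94·e^(−0.0241·3/12) + 2.94·e^(−0.0241·4/12)
I = 2.9223 + 2.9165 = 5.8388
F = (S − I)·e^(rT) = (85.63 − 5.8388) · e^(0.0241·18/12)
= 79.7912 · e^0.036150 = 79.7912 × 1.036811 = ¥82.73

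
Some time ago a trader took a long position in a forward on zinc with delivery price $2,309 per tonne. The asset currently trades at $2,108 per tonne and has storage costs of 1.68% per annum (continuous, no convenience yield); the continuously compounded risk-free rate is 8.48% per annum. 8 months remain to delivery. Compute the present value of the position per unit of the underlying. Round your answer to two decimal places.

Current fair forward for the remaining 8 months: F = S·e^((r + u)·T), (r + u) = 0.0848 + 0.0168 = 0.1016
F = 2108 · e^(0.1016 × 8/12) = 2108 × 1.07007992 = 2255.7285
Value of long forward = (F − K)·e^(−rT) = (2255.7285 − 2309) · e^(−0.0848·8/12)
= -53.2715 × 0.94503498 = -50.34

-$50.34 per tonne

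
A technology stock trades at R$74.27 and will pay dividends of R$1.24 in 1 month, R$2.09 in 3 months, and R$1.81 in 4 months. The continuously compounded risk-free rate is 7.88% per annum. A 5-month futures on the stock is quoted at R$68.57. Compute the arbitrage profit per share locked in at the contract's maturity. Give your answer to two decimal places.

PV(dividends) I = 1.24·e^(−0.0788·1/12) + 2.09·e^(−0.0788·3/12) + 1.81·e^(−0.0788·4/12) = 5.0442
Fair futures F* = (S − I)·e^(rT) = (74.27 − 5.0442)·e^0.032833 = 69.2258 × 1.033378 = 71.5364
Market R$68.57 < fair 71.5364: forward underpriced → reverse cash-and-carry (short the stock, invest proceeds at r, pay the dividends, go long the forward).
Profit at T = |F_mkt − F*| = |68.57 − 71.5364| = R$2.97 per share

R$2.97 per share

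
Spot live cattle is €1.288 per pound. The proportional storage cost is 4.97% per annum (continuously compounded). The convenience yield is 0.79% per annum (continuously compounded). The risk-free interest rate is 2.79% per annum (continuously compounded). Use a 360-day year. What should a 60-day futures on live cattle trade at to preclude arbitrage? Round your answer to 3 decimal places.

Net carry = r + u − y = 0.0279 + 0.0497 − 0.0079 = 0.0697
F = S·e^((r+u−y)T) = 1.288 · e^(0.0697 × 60/360) = 1.288 · e^0.011617
= 1.288 × 1.011685 = €1.303 per pound

€1.303 per pound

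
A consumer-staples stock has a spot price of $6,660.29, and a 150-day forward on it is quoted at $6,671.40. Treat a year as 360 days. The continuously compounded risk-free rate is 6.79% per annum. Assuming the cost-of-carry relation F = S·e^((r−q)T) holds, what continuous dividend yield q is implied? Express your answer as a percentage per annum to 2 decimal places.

From F = S·e^((r−q)T): (r − q) = ln(F/S)/T
ln(6671.40/6660.29) = ln(1.001668) = 0.001667
(r − q) = 0.001667 / (150/360) = 0.004001
q = r − ln(F/S)/T = 0.0679 − 0.004001 = 0.063899
q = 6.39%

6.39%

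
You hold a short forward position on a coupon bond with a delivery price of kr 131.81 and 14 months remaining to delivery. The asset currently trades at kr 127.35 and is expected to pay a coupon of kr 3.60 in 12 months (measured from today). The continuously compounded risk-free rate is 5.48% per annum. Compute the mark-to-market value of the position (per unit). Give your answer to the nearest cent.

PV(remaining coupons) I = 3.60·e^(−0.0548·12/12) = 3.4080
Current forward F = (S − I)·e^(rT) = (127.35 − 3.4080)·e^(0.0548·14/12) = 123.9420 × 1.066021 = 132.1248
Value (long) = (F − K)·e^(−rT) = (132.1248 − 131.81) × 0.938068 = 0.2953
Short position value = −(long value) = -kr 0.30

-kr 0.30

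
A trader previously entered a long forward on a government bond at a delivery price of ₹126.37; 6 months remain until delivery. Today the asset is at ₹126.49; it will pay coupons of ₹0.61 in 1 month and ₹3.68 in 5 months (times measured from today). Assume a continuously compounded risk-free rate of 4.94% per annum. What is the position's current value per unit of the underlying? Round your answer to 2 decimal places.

PV(remaining coupons) I = 0.61·e^(−0.0494·1/12) + 3.68·e^(−0.0494·5/12) = 4.2125
Current forward F = (S − I)·e^(rT) = (126.49 − 4.2125)·e^(0.0494·6/12) = 122.2775 × 1.025008 = 125.3354
Value (long) = (F − K)·e^(−rT) = (125.3354 − 126.37) × 0.975603 = -1.0094
Value = -₹1.01

-₹1.01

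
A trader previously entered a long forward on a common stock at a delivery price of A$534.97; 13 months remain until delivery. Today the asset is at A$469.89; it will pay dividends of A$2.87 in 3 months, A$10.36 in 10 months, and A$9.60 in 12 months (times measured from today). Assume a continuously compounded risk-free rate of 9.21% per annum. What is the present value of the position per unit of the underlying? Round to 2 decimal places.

-A$35.43

PV(remaining dividends) I = 2.87·e^(−0.0921·3/12) + 10.36·e^(−0.0921·10/12) + 9.60·e^(−0.0921·12/12) = 21.1546
Current forward F = (S − I)·e^(rT) = (469.89 − 21.1546)·e^(0.0921·13/12) = 448.7354 × 1.104922 = 495.8176
Value (long) = (F − K)·e^(−rT) = (495.8176 − 534.97) × 0.905041 = -35.4345
Value = -A$35.43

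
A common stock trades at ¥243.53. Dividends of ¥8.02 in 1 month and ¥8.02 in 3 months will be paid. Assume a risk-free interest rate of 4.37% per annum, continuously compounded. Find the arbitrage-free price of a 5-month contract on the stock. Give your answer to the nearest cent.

PV(dividends) I = 8.02·e^(−0.0437·1/12) + 8.02·e^(−0.0437·3/12)
I = 7.9908 + 7.9329 = 15.9237
F = (S − I)·e^(rT) = (243.53 − 15.9237) · e^(0.0437·5/12)
= 227.6063 · e^0.018208 = 227.6063 × 1.018375 = ¥231.79

¥231.79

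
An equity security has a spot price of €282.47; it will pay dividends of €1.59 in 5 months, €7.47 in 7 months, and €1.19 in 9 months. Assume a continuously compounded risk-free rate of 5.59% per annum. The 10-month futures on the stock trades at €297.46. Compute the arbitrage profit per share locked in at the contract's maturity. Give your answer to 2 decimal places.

€11.92 per share

PV(dividends) I = 1.59·e^(−0.0559·5/12) + 7.47·e^(−0.0559·7/12) + 1.19·e^(−0.0559·9/12) = 9.9249
Fair futures F* = (S − I)·e^(rT) = (282.47 − 9.9249)·e^0.046583 = 272.5451 × 1.047685 = 285.5414
Market €297.46 > fair 285.5414: forward overpriced → cash-and-carry (borrow at r, buy the stock and collect the dividends, short the forward).
Profit at T = |F_mkt − F*| = |297.46 − 285.5414| = €11.92 per share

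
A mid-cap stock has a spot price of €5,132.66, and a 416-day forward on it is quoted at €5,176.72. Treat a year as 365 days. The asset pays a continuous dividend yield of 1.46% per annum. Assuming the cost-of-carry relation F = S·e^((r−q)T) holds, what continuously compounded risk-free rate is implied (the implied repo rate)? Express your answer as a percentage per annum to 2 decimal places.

From F = S·e^((r−q)T): (r − q) = ln(F/S)/T
ln(5176.72/5132.66) = ln(1.008584) = 0.008547
(r − q) = 0.008547 / (416/365) = 0.007499
r = ln(F/S)/T + q = 0.007499 + 0.0146 = 0.022099
r = 2.21%

2.21%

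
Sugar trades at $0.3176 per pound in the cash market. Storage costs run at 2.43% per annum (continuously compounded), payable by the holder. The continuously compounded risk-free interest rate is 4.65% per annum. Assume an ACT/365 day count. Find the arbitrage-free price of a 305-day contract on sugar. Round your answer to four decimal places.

$0.3370 per pound

Net carry = r + u − y = 0.0465 + 0.0243 − 0.0000 = 0.0708
F = S·e^((r+u−y)T) = 0.3176 · e^(0.0708 × 305/365) = 0.3176 · e^0.059162
= 0.3176 × 1.060947 = $0.3370 per pound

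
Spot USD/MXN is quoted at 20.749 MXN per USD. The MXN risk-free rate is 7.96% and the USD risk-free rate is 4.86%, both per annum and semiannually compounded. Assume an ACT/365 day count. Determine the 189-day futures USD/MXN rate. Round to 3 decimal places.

By covered interest parity, F = S · (1+r_MXN/2)^(2T) / (1+r_USD/2)^(2T)
= 20.749 × 1.041246 / 1.025176 = 20.749 × 1.015675
F = 21.074 MXN per USD

21.074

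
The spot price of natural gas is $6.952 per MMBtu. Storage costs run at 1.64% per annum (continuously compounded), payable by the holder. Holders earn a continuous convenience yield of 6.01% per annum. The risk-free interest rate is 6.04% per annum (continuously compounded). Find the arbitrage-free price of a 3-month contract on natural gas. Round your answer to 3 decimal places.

Net carry = r + u − y = 0.0604 + 0.0164 − 0.0601 = 0.0167
F = S·e^((r+u−y)T) = 6.952 · e^(0.0167 × 3/12) = 6.952 · e^0.004175
= 6.952 × 1.004184 = $6.981 per MMBtu

$6.981 per MMBtu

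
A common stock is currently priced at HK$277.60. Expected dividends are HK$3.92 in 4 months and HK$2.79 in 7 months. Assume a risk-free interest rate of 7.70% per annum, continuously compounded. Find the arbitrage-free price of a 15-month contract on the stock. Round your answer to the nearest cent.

HK$298.50

PV(dividends) I = 3.92·e^(−0.0770·4/12) + 2.79·e^(−0.0770·7/12)
I = 3.8207 + 2.6675 = 6.4882
F = (S − I)·e^(rT) = (277.60 − 6.4882) · e^(0.0770·15/12)
= 271.1118 · e^0.096250 = 271.1118 × 1.101034 = HK$298.50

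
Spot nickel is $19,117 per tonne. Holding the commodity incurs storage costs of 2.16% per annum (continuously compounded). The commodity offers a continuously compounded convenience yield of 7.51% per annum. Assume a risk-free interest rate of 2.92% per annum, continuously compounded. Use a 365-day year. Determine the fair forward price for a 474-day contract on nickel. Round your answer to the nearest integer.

$18,523 per tonne

Net carry = r + u − y = 0.0292 + 0.0216 − 0.0751 = -0.0243
F = S·e^((r+u−y)T) = 19117 · e^(-0.0243 × 474/365) = 19117 · e^-0.031557
= 19117 × 0.968936 = $18,523 per tonne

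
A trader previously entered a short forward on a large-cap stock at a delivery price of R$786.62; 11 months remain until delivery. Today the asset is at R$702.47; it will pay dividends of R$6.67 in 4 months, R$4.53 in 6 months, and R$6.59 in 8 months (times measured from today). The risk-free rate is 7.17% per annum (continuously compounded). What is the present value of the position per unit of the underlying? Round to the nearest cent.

R$51.28

PV(remaining dividends) I = 6.67·e^(−0.0717·4/12) + 4.53·e^(−0.0717·6/12) + 6.59·e^(−0.0717·8/12) = 17.1654
Current forward F = (S − I)·e^(rT) = (702.47 − 17.1654)·e^(0.0717·11/12) = 685.3046 × 1.067933 = 731.8594
Value (long) = (F − K)·e^(−rT) = (731.8594 − 786.62) × 0.936388 = -51.2772
Short position value = −(long value) = R$51.28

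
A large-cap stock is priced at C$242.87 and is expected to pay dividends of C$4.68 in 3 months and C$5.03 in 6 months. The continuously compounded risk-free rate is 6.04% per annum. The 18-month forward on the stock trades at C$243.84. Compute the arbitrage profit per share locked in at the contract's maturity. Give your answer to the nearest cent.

PV(dividends) I = 4.68·e^(−0.0604·3/12) + 5.03·e^(−0.0604·6/12) = 9.4902
Fair forward F* = (S − I)·e^(rT) = (242.87 − 9.4902)·e^0.090600 = 233.3798 × 1.094831 = 255.5114
Market C$243.84 < fair 255.5114: forward underpriced → reverse cash-and-carry (short the stock, invest proceeds at r, pay the dividends, go long the forward).
Profit at T = |F_mkt − F*| = |243.84 − 255.5114| = C$11.67 per share

C$11.67 per share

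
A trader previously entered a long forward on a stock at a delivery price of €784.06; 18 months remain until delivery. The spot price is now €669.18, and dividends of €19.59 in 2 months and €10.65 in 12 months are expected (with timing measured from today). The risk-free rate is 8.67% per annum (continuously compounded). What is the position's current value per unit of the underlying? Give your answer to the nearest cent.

PV(remaining dividends) I = 19.59·e^(−0.0867·2/12) + 10.65·e^(−0.0867·12/12) = 29.0745
Current forward F = (S − I)·e^(rT) = (669.18 − 29.0745)·e^(0.0867·18/12) = 640.1055 × 1.138885 = 729.0066
Value (long) = (F − K)·e^(−rT) = (729.0066 − 784.06) × 0.878052 = -48.3397
Value = -€48.34

-€48.34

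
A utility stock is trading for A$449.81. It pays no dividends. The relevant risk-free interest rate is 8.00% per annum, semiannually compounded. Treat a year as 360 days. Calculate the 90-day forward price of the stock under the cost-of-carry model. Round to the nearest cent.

A$458.72

F = S · (1+r/2)^(2T)
= 449.81 × 1.019804
F = A$458.72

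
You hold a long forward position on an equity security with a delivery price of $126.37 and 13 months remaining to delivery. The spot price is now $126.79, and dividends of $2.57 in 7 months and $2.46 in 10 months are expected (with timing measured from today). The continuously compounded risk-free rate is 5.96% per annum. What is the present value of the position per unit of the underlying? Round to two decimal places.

$3.50

PV(remaining dividends) I = 2.57·e^(−0.0596·7/12) + 2.46·e^(−0.0596·10/12) = 4.8230
Current forward F = (S − I)·e^(rT) = (126.79 − 4.8230)·e^(0.0596·13/12) = 121.9670 × 1.066697 = 130.1018
Value (long) = (F − K)·e^(−rT) = (130.1018 − 126.37) × 0.937474 = 3.4985
Value = $3.50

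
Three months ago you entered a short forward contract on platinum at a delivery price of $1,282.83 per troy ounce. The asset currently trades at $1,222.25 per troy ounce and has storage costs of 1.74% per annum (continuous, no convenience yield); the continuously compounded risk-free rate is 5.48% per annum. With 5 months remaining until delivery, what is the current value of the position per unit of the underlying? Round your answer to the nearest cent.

$22.73 per troy ounce

Current fair forward for the remaining 5 months: F = S·e^((r + u)·T), (r + u) = 0.0548 + 0.0174 = 0.0722
F = 1222.25 · e^(0.0722 × 5/12) = 1222.25 × 1.03054041 = 1259.5780
Value of long forward = (F − K)·e^(−rT) = (1259.5780 − 1282.83) · e^(−0.0548·5/12)
= -23.2520 × 0.97742537 = -22.73
Short position value = −(long value) = $22.73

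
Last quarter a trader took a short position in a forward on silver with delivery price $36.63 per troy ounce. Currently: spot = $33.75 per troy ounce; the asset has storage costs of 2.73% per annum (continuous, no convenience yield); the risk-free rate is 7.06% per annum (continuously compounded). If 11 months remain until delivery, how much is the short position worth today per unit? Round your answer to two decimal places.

-$0.27 per troy ounce

Current fair forward for the remaining 11 months: F = S·e^((r + u)·T), (r + u) = 0.0706 + 0.0273 = 0.0979
F = 33.75 · e^(0.0979 × 11/12) = 33.75 × 1.093892 = 36.9189
Value of long forward = (F − K)·e^(−rT) = (36.9189 − 36.63) · e^(−0.0706·11/12)
= 0.2889 × 0.937333 = 0.27
Short position value = −(long value) = -$0.27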